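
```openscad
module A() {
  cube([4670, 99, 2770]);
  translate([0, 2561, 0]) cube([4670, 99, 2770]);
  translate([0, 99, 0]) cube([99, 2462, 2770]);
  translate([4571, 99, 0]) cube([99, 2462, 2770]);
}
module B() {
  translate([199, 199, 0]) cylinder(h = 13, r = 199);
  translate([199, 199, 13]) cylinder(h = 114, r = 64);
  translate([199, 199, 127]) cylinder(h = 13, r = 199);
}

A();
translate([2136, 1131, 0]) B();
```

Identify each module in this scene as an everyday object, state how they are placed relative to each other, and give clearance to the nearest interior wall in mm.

Clearances: x = 2037, y = 1032; minimum 1032 mm.

A is a house frame. B is a spool. The spool sits inside the house frame, centred. The clearance to the nearest interior wall is 1032 mm.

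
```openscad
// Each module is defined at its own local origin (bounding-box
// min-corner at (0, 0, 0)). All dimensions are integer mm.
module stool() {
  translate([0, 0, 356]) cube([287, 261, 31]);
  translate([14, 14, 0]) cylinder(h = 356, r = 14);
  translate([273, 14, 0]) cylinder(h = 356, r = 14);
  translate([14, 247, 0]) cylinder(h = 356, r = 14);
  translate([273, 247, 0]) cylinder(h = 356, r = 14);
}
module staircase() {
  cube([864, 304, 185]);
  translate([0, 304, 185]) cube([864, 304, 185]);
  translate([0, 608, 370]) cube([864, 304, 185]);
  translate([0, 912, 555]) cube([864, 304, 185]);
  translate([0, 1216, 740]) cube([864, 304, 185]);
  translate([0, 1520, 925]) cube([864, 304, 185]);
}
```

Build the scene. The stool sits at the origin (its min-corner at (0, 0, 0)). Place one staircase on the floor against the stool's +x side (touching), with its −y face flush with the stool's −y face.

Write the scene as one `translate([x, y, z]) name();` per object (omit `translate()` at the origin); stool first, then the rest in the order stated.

stool();
translate([287, 0, 0]) staircase();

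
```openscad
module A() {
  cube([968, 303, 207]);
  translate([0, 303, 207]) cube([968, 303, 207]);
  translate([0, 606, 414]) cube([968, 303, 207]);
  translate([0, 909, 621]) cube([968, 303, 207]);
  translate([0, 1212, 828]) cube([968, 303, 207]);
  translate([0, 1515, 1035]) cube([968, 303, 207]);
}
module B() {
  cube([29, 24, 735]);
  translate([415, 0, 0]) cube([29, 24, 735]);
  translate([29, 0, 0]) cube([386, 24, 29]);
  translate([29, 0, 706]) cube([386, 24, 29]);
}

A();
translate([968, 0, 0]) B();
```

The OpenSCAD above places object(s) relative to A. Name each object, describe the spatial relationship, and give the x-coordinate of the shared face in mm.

A is a staircase. B is a picture frame. The picture frame is against the staircase's +x side, with their −y faces flush. The x-coordinate of the shared face is 968 mm.

The staircase's +x face and the picture frame's −x face are both at x = 968 mm.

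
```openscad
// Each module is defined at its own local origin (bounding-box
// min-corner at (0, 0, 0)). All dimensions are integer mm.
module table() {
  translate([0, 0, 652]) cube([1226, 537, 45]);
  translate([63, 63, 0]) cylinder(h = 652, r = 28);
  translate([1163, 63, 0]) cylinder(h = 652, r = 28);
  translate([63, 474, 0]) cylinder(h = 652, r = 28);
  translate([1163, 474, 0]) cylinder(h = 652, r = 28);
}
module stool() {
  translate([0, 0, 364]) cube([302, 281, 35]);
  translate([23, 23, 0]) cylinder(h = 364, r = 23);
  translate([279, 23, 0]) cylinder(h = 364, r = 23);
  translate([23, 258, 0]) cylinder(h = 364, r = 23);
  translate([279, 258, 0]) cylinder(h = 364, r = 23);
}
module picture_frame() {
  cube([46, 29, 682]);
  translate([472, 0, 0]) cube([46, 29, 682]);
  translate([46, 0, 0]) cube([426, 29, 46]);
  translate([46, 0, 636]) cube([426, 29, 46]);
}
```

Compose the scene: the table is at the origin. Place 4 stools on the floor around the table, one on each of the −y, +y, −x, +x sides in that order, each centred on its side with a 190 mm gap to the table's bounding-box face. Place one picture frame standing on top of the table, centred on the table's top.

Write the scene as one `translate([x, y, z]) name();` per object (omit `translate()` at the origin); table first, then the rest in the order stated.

table();
translate([462, -471, 0]) stool();
translate([462, 727, 0]) stool();
translate([-492, 128, 0]) stool();
translate([1416, 128, 0]) stool();
translate([354, 254, 697]) picture_frame();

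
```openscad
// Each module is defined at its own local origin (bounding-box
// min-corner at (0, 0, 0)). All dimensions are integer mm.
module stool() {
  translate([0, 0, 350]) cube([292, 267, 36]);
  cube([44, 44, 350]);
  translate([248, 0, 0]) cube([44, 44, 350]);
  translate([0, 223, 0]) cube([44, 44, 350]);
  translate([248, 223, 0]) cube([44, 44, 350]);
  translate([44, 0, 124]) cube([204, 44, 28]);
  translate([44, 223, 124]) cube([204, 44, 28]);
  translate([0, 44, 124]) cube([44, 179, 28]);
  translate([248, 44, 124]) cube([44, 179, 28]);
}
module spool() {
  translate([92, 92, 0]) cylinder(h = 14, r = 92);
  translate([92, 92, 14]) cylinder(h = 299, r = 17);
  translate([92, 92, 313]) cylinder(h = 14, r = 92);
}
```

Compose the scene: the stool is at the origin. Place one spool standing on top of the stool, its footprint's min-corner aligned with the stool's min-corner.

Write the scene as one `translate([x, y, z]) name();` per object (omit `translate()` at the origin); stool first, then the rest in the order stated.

stool();
translate([0, 0, 386]) spool();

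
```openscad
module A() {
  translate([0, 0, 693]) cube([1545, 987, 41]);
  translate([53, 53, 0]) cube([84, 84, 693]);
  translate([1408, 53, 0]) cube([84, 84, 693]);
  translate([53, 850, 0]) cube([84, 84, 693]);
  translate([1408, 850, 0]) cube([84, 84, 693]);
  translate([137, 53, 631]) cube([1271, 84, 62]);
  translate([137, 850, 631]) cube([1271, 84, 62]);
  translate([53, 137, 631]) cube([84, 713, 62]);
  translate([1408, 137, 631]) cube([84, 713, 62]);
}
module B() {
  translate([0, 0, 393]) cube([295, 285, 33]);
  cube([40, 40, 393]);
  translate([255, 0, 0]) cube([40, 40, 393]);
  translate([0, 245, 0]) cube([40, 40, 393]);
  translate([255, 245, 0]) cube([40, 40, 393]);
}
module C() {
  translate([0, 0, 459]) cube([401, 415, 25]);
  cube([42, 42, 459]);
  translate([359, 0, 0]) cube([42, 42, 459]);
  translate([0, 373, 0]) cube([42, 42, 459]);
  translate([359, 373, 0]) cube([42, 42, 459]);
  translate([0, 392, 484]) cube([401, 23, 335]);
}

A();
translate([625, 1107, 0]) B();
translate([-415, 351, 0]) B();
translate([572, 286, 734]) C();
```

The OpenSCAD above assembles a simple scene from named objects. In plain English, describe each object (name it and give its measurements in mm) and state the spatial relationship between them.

A is a table: top 1545 mm (x) × 987 mm (y), 41 mm thick, upper face at z = 734 mm, on four 84×84 mm square legs, each inset 53 mm from the nearest pair of top edges, running from z = 0 to the bottom of the top. Four apron rails, 84 mm thick and 62 mm tall, run between adjacent legs with their top edges flush with the underside of the top and their outer faces flush with the legs' outer faces.

B is a simple wooden stool: a rectangular seat 295 mm (x) by 285 mm (y), 33 mm thick, top face at z = 426 mm, on four square legs, each 40×40 mm in cross-section. The legs rest on z = 0, each flush with a corner of the seat.

C is a chair. The seat is a 401×415×25 mm slab with its top at z = 484 mm, on four 42×42 mm corner legs (flush with the seat edges, standing on z = 0). A flat backrest 23 mm thick, 335 mm tall, spans the full seat width and rises from the seat top along its +y edge, rear face flush with the rear of the seat.

Two stools sit around the table at the +y, −x sides. The chair is on top of the table, centred.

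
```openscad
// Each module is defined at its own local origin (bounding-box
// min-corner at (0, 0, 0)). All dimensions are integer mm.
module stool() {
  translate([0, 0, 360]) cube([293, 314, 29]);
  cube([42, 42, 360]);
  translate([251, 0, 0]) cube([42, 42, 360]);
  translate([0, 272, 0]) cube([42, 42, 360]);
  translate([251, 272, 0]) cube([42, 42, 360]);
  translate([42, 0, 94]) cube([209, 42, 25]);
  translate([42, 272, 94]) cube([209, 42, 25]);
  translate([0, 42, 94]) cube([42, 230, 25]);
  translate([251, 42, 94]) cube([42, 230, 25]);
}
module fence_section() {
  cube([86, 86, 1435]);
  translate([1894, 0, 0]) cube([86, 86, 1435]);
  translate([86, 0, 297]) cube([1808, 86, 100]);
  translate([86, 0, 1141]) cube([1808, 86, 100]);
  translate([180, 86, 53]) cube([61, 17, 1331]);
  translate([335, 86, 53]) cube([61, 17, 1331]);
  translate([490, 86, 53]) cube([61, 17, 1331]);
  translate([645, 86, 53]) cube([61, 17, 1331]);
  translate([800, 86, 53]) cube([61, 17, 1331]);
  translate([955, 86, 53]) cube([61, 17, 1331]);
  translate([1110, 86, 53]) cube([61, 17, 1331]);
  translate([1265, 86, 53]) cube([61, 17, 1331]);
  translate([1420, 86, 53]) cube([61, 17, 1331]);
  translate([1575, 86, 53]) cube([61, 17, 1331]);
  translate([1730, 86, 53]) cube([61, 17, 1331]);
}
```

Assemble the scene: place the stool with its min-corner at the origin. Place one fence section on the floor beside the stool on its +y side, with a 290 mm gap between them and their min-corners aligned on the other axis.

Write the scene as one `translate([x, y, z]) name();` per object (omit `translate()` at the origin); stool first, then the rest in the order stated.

stool();
translate([0, 604, 0]) fence_section();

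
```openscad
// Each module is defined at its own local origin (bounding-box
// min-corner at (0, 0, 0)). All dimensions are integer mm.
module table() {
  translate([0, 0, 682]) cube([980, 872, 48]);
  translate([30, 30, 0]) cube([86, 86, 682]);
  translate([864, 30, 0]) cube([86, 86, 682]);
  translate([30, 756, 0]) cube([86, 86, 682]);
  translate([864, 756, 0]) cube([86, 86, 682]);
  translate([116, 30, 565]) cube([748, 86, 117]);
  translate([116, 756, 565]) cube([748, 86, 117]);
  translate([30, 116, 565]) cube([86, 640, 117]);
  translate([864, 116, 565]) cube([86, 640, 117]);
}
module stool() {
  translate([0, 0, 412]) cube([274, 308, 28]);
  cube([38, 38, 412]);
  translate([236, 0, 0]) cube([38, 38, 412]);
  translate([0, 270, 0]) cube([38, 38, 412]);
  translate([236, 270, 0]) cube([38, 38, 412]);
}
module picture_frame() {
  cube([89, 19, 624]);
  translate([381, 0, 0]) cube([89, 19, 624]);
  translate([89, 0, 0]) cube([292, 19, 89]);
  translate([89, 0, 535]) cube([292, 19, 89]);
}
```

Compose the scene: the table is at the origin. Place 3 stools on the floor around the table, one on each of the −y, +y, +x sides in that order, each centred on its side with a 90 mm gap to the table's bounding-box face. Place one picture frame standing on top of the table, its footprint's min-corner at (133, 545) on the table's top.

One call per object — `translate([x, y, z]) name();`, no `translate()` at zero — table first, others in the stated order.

table();
translate([353, -398, 0]) stool();
translate([353, 962, 0]) stool();
translate([1070, 282, 0]) stool();
translate([133, 545, 730]) picture_frame();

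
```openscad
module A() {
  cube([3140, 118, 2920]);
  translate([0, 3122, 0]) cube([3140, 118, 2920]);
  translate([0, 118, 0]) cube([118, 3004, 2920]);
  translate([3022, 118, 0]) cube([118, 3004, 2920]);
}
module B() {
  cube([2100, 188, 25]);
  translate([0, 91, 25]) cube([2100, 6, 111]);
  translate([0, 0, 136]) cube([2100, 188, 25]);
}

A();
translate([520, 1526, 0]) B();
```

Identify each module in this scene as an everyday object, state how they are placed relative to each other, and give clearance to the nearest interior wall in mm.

Clearances: x = 402, y = 1408; minimum 402 mm.

A is a house frame. B is an I-beam. The I-beam sits inside the house frame, centred. The clearance to the nearest interior wall is 402 mm.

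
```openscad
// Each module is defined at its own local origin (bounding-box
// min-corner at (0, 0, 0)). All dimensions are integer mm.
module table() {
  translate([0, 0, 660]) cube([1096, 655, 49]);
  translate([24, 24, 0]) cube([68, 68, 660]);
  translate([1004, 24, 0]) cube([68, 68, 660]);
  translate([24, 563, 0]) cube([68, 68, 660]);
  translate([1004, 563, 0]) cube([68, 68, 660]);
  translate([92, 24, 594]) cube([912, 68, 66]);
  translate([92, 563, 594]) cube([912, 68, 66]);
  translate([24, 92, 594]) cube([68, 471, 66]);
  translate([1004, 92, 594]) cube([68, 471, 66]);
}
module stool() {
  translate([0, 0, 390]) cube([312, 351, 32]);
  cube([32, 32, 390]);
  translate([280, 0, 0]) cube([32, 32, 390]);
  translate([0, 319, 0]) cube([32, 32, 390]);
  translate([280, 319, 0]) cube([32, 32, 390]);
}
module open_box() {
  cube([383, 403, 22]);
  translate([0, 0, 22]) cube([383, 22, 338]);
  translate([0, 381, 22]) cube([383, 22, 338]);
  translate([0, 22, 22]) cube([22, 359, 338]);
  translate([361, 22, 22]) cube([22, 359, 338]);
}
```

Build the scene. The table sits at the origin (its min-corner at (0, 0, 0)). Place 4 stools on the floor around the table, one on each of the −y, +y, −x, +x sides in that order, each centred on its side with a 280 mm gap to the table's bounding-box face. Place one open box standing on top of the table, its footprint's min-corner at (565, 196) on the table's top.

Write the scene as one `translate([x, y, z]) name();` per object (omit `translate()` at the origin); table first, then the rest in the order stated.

table();
translate([392, -631, 0]) stool();
translate([392, 935, 0]) stool();
translate([-592, 152, 0]) stool();
translate([1376, 152, 0]) stool();
translate([565, 196, 709]) open_box();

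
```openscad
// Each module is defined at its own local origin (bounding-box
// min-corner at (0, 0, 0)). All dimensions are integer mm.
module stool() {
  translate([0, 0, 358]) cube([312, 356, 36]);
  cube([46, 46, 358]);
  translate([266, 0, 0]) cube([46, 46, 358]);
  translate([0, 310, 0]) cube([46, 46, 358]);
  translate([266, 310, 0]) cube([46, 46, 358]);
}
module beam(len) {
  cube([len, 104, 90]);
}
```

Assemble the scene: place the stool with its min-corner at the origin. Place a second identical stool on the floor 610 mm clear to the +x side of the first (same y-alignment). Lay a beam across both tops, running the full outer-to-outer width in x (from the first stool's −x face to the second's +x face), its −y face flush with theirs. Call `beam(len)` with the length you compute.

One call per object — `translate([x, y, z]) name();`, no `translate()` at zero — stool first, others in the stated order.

stool();
translate([922, 0, 0]) stool();
translate([0, 0, 394]) beam(1234);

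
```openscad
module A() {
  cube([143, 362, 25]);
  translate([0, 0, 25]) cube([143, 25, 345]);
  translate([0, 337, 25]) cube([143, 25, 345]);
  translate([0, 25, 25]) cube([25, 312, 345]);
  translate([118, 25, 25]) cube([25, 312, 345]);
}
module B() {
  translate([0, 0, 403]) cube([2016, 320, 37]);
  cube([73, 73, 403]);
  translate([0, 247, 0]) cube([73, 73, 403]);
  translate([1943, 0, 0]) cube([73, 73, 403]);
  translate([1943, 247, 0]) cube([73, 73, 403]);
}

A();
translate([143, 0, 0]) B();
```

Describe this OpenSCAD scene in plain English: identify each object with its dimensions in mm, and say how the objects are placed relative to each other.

A is an open-topped rectangular box: outside dimensions 143×362×370 mm, with a uniform wall and base thickness of 25 mm. The base is a full 143×362 slab on the floor; four walls sit on top of the base. The front and back walls (the −y and +y sides) span the full width; the two side walls fit between them.

B is a long wooden bench with a 2016 mm (x) × 320 mm (y) seat, 37 mm thick, its top surface 440 mm above the floor. Four 73 mm square legs at the seat corners, flush with the edges, run from z = 0 to the seat underside.

The bench is against the open box's +x side, with their −y faces flush.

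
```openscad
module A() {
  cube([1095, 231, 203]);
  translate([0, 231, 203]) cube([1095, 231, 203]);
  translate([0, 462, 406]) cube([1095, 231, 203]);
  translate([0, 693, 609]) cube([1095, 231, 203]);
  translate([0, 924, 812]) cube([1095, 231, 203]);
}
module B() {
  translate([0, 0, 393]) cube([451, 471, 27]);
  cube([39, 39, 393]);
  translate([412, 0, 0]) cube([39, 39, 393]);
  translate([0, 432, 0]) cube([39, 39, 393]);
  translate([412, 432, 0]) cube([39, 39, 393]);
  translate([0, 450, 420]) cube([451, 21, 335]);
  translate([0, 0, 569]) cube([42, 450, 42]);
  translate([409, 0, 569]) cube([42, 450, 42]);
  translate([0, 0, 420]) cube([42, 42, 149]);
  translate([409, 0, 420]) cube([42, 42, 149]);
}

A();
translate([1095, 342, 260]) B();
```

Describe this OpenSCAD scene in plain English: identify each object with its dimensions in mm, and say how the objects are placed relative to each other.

A is a straight staircase of 5 solid steps. Each step is 1095 mm wide (x), 231 mm deep (y, the going) and 203 mm tall (the rise). The first step rests on the floor; each subsequent step sits one going further in +y and one rise higher in +z, directly behind and above the previous step with no overlap.

B is a chair. The seat is a 451×471×27 mm slab with its top at z = 420 mm, on four 39×39 mm corner legs (flush with the seat edges, standing on z = 0). A flat backrest 21 mm thick, 335 mm tall, spans the full seat width and rises from the seat top along its +y edge, rear face flush with the rear of the seat. Two armrests of 42×42 mm section run along each side from the seat's front edge to the front of the backrest, top faces 191 mm above the seat top and outer faces flush with the seat's x-edges; a 42×42 mm post under the front of each armrest stands on the seat at the front corner.

The chair is beside the staircase with their tops flush at z = 1015.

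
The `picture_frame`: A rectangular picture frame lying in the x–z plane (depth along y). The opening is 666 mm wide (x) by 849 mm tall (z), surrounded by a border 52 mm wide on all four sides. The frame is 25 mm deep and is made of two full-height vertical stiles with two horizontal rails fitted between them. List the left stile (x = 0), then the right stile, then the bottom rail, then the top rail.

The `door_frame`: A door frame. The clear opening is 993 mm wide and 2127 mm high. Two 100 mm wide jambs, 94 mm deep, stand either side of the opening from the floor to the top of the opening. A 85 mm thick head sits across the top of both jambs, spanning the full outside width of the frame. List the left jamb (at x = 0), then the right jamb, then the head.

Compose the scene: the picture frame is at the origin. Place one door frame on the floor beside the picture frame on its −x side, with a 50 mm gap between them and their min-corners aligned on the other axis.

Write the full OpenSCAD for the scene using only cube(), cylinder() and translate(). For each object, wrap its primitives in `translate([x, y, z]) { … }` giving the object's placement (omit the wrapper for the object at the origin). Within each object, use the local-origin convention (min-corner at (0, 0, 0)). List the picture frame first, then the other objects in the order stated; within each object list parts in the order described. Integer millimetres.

cube([52, 25, 953]);
translate([718, 0, 0]) cube([52, 25, 953]);
translate([52, 0, 0]) cube([666, 25, 52]);
translate([52, 0, 901]) cube([666, 25, 52]);
translate([-1243, 0, 0]) {
  cube([100, 94, 2127]);
  translate([1093, 0, 0]) cube([100, 94, 2127]);
  translate([0, 0, 2127]) cube([1193, 94, 85]);
}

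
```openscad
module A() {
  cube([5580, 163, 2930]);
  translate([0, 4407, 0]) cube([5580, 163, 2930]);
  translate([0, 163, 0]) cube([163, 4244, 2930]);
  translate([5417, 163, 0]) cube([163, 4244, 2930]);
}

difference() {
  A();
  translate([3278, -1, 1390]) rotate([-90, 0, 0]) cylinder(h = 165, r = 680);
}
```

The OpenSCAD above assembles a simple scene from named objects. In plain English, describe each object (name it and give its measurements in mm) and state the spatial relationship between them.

A is the wall frame of a small rectangular building: four walls, each 2930 mm tall and 163 mm thick, enclosing a footprint 5580 mm (x) by 4570 mm (y) outside-to-outside, with no floor or roof. The front and back walls (the −y and +y sides) span the full width; the two side walls fit between them.

The house frame has a circular hole of radius 680 mm through its front wall, centred at (x = 3278, z = 1390).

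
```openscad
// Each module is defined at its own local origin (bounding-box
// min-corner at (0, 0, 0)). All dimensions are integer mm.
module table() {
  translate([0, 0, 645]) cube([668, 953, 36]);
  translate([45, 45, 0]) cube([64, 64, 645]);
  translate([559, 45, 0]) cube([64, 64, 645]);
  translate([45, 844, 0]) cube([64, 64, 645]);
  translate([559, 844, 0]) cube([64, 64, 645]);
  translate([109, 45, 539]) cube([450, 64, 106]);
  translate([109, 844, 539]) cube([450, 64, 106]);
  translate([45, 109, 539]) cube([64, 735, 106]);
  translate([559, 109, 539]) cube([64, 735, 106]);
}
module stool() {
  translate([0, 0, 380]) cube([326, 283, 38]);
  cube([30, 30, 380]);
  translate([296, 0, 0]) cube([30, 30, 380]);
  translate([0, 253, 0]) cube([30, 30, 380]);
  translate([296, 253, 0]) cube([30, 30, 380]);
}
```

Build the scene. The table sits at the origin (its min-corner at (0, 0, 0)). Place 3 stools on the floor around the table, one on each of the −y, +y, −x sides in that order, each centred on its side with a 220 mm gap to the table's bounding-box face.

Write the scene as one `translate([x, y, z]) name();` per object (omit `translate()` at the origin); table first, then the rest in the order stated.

table();
translate([171, -503, 0]) stool();
translate([171, 1173, 0]) stool();
translate([-546, 335, 0]) stool();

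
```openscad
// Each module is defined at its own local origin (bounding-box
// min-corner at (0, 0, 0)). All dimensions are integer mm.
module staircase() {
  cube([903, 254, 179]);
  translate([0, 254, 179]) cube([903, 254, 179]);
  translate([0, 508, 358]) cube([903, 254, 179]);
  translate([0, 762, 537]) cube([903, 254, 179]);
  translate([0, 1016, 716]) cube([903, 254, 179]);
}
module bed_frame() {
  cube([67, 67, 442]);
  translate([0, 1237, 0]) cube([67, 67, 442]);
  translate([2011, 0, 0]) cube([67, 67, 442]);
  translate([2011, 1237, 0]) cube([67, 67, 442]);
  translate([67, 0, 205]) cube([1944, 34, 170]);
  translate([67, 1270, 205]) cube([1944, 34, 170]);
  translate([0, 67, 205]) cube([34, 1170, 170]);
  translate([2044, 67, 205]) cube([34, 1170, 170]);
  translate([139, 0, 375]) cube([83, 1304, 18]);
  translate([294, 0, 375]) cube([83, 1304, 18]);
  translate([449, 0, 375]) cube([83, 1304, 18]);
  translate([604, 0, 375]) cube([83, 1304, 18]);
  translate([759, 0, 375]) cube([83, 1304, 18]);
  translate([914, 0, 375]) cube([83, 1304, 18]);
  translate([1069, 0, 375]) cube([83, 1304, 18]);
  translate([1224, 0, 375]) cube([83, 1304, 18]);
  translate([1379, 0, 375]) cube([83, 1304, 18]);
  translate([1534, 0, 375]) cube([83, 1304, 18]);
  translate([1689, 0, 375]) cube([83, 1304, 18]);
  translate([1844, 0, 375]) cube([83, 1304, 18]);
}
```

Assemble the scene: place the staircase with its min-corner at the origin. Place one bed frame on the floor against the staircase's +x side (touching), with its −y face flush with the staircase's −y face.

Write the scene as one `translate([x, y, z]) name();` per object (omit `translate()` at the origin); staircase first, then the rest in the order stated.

staircase();
translate([903, 0, 0]) bed_frame();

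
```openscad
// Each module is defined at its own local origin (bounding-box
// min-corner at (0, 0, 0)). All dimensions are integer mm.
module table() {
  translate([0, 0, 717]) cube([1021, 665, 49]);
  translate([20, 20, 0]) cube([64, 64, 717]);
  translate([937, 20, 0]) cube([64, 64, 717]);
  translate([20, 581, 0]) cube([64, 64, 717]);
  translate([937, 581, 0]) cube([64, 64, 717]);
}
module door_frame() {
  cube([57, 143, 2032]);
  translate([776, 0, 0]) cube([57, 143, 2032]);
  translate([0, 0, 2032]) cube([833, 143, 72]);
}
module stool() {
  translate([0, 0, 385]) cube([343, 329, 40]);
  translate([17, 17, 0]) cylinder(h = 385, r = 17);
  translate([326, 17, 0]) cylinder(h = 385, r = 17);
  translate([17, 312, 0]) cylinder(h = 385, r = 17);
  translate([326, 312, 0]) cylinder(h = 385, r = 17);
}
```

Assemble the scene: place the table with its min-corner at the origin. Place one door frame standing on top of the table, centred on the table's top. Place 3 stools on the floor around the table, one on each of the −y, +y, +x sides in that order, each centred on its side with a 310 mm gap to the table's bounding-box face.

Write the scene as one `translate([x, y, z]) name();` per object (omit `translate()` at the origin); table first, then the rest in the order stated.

table();
translate([94, 261, 766]) door_frame();
translate([339, -639, 0]) stool();
translate([339, 975, 0]) stool();
translate([1331, 168, 0]) stool();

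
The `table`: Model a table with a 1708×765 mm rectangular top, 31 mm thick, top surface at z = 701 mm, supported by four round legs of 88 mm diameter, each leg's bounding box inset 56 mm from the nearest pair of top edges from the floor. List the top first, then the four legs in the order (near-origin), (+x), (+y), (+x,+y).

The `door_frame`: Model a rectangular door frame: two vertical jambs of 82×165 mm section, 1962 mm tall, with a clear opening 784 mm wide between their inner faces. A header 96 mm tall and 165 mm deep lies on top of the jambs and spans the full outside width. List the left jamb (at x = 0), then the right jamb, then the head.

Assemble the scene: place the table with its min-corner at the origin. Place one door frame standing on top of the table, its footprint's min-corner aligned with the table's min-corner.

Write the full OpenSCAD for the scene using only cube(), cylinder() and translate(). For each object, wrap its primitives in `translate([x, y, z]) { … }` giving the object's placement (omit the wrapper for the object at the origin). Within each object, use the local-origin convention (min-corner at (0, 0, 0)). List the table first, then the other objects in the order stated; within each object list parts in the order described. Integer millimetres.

translate([0, 0, 670]) cube([1708, 765, 31]);
translate([100, 100, 0]) cylinder(h = 670, r = 44);
translate([1608, 100, 0]) cylinder(h = 670, r = 44);
translate([100, 665, 0]) cylinder(h = 670, r = 44);
translate([1608, 665, 0]) cylinder(h = 670, r = 44);
translate([0, 0, 701]) {
  cube([82, 165, 1962]);
  translate([866, 0, 0]) cube([82, 165, 1962]);
  translate([0, 0, 1962]) cube([948, 165, 96]);
}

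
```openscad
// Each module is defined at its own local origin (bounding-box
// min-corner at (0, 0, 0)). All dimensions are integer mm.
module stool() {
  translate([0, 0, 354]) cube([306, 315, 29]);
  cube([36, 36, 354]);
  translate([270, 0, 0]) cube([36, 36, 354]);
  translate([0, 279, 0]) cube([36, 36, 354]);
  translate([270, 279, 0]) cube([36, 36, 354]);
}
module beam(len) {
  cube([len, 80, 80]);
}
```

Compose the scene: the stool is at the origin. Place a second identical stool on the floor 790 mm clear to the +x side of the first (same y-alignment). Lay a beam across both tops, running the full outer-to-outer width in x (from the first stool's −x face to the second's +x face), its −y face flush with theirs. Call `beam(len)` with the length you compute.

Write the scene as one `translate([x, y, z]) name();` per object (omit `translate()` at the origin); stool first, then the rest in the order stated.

stool();
translate([1096, 0, 0]) stool();
translate([0, 0, 383]) beam(1402);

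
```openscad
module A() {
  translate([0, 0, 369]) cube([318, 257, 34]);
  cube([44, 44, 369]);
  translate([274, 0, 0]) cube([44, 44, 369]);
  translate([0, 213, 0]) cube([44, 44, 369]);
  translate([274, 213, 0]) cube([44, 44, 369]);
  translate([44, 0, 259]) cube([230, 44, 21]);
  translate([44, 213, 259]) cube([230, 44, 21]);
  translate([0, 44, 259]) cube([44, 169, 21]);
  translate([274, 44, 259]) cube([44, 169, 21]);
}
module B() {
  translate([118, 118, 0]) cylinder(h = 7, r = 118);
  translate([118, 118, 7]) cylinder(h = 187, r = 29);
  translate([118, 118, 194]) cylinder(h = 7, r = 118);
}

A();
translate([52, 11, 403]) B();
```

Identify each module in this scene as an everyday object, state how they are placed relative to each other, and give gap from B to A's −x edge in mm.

A is a stool. B is a spool. The spool is on top of the stool. The gap from the spool to the stool's −x edge is 52 mm.

The spool's min-x is at 52; the stool's min-x is 0; gap = 52 mm.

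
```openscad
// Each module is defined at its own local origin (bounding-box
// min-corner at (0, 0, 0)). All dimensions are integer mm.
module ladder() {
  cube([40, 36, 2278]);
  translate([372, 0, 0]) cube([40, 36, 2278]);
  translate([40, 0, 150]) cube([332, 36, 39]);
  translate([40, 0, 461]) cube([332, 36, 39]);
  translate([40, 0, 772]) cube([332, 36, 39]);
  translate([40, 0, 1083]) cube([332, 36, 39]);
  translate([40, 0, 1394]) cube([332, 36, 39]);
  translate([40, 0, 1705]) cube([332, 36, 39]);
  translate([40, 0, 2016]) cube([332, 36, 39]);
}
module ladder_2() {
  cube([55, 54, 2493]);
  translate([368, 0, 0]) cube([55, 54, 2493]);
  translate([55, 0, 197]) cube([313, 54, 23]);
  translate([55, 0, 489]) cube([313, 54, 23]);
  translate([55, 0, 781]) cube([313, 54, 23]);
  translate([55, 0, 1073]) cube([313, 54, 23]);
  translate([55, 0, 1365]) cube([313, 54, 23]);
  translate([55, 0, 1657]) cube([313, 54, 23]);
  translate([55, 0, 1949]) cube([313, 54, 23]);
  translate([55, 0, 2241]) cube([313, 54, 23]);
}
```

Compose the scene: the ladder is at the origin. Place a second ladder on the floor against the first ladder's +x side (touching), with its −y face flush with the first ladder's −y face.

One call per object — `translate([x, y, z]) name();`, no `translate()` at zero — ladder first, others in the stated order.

ladder();
translate([412, 0, 0]) ladder_2();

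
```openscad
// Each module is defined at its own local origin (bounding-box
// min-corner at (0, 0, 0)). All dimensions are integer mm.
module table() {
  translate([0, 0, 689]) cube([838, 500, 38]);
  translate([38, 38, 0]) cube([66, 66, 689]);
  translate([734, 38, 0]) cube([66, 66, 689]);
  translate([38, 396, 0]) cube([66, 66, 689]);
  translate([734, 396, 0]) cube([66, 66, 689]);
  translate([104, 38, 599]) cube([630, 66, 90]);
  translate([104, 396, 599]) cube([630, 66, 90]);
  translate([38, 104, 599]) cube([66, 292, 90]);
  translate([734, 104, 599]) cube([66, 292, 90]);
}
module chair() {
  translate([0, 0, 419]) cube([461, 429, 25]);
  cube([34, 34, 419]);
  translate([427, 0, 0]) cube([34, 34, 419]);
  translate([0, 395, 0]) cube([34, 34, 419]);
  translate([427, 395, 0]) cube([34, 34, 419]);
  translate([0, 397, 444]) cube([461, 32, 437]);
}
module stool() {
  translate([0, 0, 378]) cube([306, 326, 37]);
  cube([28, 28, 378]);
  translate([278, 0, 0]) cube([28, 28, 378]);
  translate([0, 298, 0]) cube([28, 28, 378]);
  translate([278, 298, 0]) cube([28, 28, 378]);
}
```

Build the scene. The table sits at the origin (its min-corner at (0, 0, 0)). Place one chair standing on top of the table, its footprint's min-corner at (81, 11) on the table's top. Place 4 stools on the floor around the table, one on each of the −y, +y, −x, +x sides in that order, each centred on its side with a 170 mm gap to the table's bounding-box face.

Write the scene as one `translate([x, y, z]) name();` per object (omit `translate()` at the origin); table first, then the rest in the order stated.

table();
translate([81, 11, 727]) chair();
translate([266, -496, 0]) stool();
translate([266, 670, 0]) stool();
translate([-476, 87, 0]) stool();
translate([1008, 87, 0]) stool();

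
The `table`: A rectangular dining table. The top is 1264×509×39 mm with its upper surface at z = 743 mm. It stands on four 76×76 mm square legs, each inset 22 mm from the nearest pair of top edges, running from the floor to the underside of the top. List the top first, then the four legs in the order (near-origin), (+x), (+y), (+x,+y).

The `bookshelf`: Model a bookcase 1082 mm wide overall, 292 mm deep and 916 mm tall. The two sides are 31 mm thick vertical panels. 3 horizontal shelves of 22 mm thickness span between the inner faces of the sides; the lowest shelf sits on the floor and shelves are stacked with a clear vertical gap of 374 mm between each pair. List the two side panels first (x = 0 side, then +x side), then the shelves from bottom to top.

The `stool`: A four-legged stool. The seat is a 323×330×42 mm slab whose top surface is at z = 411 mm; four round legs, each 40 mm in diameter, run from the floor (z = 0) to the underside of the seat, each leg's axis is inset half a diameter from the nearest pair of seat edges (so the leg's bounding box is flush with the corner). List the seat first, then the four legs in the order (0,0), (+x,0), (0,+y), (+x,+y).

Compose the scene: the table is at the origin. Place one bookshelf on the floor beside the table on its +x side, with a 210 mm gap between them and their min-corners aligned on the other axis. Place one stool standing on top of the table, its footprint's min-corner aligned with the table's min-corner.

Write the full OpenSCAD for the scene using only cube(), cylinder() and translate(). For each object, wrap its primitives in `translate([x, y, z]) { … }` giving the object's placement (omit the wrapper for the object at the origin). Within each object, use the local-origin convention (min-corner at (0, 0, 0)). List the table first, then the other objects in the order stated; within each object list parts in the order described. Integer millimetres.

translate([0, 0, 704]) cube([1264, 509, 39]);
translate([22, 22, 0]) cube([76, 76, 704]);
translate([1166, 22, 0]) cube([76, 76, 704]);
translate([22, 411, 0]) cube([76, 76, 704]);
translate([1166, 411, 0]) cube([76, 76, 704]);
translate([1474, 0, 0]) {
  cube([31, 292, 916]);
  translate([1051, 0, 0]) cube([31, 292, 916]);
  translate([31, 0, 0]) cube([1020, 292, 22]);
  translate([31, 0, 396]) cube([1020, 292, 22]);
  translate([31, 0, 792]) cube([1020, 292, 22]);
}
translate([0, 0, 743]) {
  translate([0, 0, 369]) cube([323, 330, 42]);
  translate([20, 20, 0]) cylinder(h = 369, r = 20);
  translate([303, 20, 0]) cylinder(h = 369, r = 20);
  translate([20, 310, 0]) cylinder(h = 369, r = 20);
  translate([303, 310, 0]) cylinder(h = 369, r = 20);
}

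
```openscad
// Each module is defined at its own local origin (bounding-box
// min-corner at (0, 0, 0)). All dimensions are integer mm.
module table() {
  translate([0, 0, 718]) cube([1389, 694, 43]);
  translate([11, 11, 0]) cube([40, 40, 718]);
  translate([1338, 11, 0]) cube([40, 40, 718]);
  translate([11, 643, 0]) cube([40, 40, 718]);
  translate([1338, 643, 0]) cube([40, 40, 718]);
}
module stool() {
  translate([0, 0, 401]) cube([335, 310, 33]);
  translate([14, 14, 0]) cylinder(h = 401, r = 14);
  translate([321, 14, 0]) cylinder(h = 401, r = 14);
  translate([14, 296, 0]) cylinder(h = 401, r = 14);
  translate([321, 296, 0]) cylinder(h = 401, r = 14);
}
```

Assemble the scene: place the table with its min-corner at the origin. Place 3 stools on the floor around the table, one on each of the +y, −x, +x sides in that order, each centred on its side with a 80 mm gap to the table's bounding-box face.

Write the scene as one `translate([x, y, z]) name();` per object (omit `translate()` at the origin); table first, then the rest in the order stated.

table();
translate([527, 774, 0]) stool();
translate([-415, 192, 0]) stool();
translate([1469, 192, 0]) stool();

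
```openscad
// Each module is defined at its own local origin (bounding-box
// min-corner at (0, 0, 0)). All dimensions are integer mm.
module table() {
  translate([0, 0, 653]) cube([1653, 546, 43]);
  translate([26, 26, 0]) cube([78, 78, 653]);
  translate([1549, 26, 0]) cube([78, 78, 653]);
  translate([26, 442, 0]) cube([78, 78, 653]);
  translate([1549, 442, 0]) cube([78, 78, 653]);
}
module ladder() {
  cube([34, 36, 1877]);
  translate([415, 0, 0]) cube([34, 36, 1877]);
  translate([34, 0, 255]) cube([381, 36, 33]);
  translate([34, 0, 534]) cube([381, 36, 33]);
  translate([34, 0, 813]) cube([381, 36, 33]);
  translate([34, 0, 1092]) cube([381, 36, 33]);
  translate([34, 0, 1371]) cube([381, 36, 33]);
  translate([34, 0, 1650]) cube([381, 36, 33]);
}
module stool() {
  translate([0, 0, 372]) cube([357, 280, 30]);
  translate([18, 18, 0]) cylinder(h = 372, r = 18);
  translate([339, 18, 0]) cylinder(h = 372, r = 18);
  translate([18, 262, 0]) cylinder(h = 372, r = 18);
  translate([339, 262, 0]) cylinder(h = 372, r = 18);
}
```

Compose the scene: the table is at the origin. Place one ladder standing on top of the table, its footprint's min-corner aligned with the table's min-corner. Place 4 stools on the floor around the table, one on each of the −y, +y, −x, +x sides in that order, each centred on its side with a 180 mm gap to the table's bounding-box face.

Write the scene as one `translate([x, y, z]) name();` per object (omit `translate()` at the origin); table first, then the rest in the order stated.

table();
translate([0, 0, 696]) ladder();
translate([648, -460, 0]) stool();
translate([648, 726, 0]) stool();
translate([-537, 133, 0]) stool();
translate([1833, 133, 0]) stool();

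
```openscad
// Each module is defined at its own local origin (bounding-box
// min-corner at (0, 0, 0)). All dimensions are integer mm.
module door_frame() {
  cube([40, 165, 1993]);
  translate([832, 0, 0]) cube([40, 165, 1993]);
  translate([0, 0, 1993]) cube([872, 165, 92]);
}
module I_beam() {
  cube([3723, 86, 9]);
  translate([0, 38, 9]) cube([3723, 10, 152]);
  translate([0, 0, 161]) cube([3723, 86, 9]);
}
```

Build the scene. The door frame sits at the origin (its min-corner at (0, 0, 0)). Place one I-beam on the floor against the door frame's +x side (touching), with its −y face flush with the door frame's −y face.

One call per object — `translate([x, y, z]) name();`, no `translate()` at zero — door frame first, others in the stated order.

door_frame();
translate([872, 0, 0]) I_beam();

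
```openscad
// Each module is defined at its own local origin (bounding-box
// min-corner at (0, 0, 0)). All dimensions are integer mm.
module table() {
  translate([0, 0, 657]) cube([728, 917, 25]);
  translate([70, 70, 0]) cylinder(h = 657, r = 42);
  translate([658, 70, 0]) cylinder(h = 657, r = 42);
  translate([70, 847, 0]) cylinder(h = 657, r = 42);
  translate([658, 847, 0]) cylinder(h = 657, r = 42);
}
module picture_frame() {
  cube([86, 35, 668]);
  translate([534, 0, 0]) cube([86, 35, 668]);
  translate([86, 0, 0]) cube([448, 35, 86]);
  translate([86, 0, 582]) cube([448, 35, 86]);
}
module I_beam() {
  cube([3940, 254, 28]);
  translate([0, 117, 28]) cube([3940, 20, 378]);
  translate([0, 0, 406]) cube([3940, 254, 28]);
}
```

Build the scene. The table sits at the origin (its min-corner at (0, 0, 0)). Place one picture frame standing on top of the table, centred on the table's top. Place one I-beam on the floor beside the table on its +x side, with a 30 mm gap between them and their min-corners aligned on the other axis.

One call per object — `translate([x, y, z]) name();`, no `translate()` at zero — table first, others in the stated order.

table();
translate([54, 441, 682]) picture_frame();
translate([758, 0, 0]) I_beam();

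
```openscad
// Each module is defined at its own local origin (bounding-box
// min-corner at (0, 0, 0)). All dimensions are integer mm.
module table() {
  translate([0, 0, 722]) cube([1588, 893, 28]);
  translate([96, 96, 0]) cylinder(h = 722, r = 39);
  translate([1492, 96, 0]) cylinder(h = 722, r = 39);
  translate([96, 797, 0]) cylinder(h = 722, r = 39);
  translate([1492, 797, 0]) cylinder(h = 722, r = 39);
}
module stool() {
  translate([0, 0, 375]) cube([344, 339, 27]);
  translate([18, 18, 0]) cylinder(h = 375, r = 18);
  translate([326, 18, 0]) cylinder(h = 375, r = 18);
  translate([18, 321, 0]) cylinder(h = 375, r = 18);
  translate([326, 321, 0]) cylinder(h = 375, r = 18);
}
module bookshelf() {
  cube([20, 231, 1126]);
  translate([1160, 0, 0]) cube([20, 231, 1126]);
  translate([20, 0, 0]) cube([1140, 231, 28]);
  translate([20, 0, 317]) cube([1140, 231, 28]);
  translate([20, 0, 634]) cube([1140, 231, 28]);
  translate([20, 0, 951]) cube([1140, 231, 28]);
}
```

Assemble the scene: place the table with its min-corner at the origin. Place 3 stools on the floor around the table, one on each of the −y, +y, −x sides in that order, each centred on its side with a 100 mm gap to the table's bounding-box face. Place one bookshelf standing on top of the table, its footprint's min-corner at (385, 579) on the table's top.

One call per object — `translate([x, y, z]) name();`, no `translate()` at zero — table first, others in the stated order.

table();
translate([622, -439, 0]) stool();
translate([622, 993, 0]) stool();
translate([-444, 277, 0]) stool();
translate([385, 579, 750]) bookshelf();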